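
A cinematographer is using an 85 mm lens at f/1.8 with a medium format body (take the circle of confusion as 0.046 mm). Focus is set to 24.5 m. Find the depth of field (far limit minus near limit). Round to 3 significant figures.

Hyperfocal distance H = f²/(N·c) + f = 85²/(1.8 × 0.046) + 85 = 7225/0.0828 + 85 ≈ 87343.5 mm ≈ 87.34 m.
Near limit Dn = s·(H − f)/(H + s − 2f) = 24500 × (87343.5 − 85) / (87343.5 + 24500 − 2 × 85) = 24500 × 87258.5 / 111673.5 ≈ 19144 mm.
Far limit Df = s·(H − f)/(H − s) = 24500 × (87343.5 − 85) / (87343.5 − 24500) = 24500 × 87258.5 / 62843.5 ≈ 34018 mm.
Depth of field = Df − Dn = 34018 − 19144 ≈ 14874 mm ≈ 14.9 m.

14.9 m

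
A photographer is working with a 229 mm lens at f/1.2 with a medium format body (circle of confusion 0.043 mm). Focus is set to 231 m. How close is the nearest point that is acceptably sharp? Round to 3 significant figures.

188 m

Hyperfocal distance H = f²/(N·c) + f = 229²/(1.2 × 0.043) + 229 = 52441/0.0516 + 229 ≈ 1016527.4 mm ≈ 1017 m.
Near limit Dn = s·(H − f)/(H + s − 2f) = 231000 × (1016527.4 − 229) / (1016527.4 + 231000 − 2 × 229) = 231000 × 1016298.4 / 1247069.4 ≈ 188253 mm ≈ 188 m.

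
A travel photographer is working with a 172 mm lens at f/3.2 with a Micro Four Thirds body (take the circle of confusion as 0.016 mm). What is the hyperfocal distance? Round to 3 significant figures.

Hyperfocal distance H = f²/(N·c) + f = 172²/(3.2 × 0.016) + 172 = 29584/0.0512 + 172 ≈ 577984.5 mm ≈ 578 m.

578 m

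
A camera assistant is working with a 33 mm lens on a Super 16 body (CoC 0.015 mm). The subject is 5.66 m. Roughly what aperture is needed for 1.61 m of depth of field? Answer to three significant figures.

Write h = H − f = f²/(N·c). The thin-lens limits are Dn = s·h/(h + (s−f)) and Df = s·h/(h − (s−f)), so DoF = Df − Dn = 2·s·(s−f)·h / (h² − (s−f)²).
That is a quadratic in h: DoF·h² − 2·s·(s−f)·h − DoF·(s−f)² = 0 ⇒ h = (s−f)·(s + √(s² + DoF²)) / DoF = 5627 × (5660 + √(5660² + 1610²)) / 1610 = 5627 × (5660 + 5884.53) / 1610 ≈ 40348 mm.
Then N = f²/(c·h) = 33² / (0.015 × 40348) = 1089 / 605.23 ≈ 1.80.

f/1.80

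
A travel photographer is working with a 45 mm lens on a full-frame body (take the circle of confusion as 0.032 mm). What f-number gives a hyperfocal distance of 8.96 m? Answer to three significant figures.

Rearrange H = f²/(N·c) + f for N: N = f² / ((H − f)·c).
N = 45² / ((8960 − 45) × 0.032) = 2025 / 285.3 ≈ 7.10.

f/7.10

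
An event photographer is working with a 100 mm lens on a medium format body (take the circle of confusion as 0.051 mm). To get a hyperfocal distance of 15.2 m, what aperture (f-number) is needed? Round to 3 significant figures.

Rearrange H = f²/(N·c) + f for N: N = f² / ((H − f)·c).
N = 100² / ((15200 − 100) × 0.051) = 10000 / 770.1 ≈ 13.

f/13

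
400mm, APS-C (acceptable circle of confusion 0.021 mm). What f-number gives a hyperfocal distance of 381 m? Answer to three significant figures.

f/20

Rearrange H = f²/(N·c) + f for N: N = f² / ((H − f)·c).
N = 400² / ((381000 − 400) × 0.021) = 160000 / 7993 ≈ 20.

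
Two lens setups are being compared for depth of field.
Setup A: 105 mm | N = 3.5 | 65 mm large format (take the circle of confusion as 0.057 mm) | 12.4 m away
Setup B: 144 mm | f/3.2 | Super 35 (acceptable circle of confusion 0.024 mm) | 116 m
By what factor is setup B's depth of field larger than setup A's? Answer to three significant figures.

21.0

Setup A: H = 105²/(3.5×0.057) + 105 ≈ 55368.2 mm; DoF = Df − Dn = 15948.2 − 10143.3 ≈ 5804.9 mm.
Setup B: H = 144²/(3.2×0.024) + 144 ≈ 270144.0 mm; DoF = Df − Dn = 203187 − 81170 ≈ 122017 mm.
Ratio = 122017 / 5804.9 ≈ 21.0.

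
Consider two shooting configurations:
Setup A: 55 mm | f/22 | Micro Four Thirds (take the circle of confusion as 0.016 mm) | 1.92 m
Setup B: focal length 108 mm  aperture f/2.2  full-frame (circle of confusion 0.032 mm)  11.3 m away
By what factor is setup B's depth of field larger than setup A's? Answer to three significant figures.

1.75

Setup A: H = 55²/(22×0.016) + 55 ≈ 8648.8 mm; DoF = Df − Dn = 2452.16 − 1577.63 ≈ 874.53 mm.
Setup B: H = 108²/(2.2×0.032) + 108 ≈ 165789.8 mm; DoF = Df − Dn = 12118.6 − 10585.0 ≈ 1533.6 mm.
Ratio = 1533.6 / 874.53 ≈ 1.75.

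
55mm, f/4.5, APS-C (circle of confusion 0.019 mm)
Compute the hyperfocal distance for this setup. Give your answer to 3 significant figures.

Hyperfocal distance H = f²/(N·c) + f = 55²/(4.5 × 0.019) + 55 = 3025/0.0855 + 55 ≈ 35435.1 mm ≈ 35.4 m.

35.4 m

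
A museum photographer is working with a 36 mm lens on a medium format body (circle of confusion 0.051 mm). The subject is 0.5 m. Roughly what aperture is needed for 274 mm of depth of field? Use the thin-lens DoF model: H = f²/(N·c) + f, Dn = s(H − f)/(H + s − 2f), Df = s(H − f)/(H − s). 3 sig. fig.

f/14

Write h = H − f = f²/(N·c). The thin-lens limits are Dn = s·h/(h + (s−f)) and Df = s·h/(h − (s−f)), so DoF = Df − Dn = 2·s·(s−f)·h / (h² − (s−f)²).
That is a quadratic in h: DoF·h² − 2·s·(s−f)·h − DoF·(s−f)² = 0 ⇒ h = (s−f)·(s + √(s² + DoF²)) / DoF = 464 × (500 + √(500² + 274²)) / 274 = 464 × (500 + 570.154) / 274 ≈ 1812.2 mm.
Then N = f²/(c·h) = 36² / (0.051 × 1812.2) = 1296 / 92.424 ≈ 14.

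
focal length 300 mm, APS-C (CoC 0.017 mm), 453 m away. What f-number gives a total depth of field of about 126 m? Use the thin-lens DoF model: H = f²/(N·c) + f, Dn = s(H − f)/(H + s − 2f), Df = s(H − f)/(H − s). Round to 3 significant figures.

Write h = H − f = f²/(N·c). The thin-lens limits are Dn = s·h/(h + (s−f)) and Df = s·h/(h − (s−f)), so DoF = Df − Dn = 2·s·(s−f)·h / (h² − (s−f)²).
That is a quadratic in h: DoF·h² − 2·s·(s−f)·h − DoF·(s−f)² = 0 ⇒ h = (s−f)·(s + √(s² + DoF²)) / DoF = 452700 × (453000 + √(453000² + 126000²)) / 126000 = 452700 × (453000 + 470197) / 126000 ≈ 3316914 mm.
Then N = f²/(c·h) = 300² / (0.017 × 3316914) = 90000 / 56388 ≈ 1.60.

f/1.60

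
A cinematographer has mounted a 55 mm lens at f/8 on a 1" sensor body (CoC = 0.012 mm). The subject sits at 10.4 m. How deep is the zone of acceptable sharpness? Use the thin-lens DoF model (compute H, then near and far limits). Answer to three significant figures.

7.65 m

Hyperfocal distance H = f²/(N·c) + f = 55²/(8 × 0.012) + 55 = 3025/0.096 + 55 ≈ 31565.4 mm ≈ 31.57 m.
Near limit Dn = s·(H − f)/(H + s − 2f) = 10400 × (31565.4 − 55) / (31565.4 + 10400 − 2 × 55) = 10400 × 31510.4 / 41855.4 ≈ 7829.5 mm.
Far limit Df = s·(H − f)/(H − s) = 10400 × (31565.4 − 55) / (31565.4 − 10400) = 10400 × 31510.4 / 21165.4 ≈ 15483.2 mm.
Depth of field = Df − Dn = 15483.2 − 7829.5 ≈ 7653.7 mm ≈ 7.65 m.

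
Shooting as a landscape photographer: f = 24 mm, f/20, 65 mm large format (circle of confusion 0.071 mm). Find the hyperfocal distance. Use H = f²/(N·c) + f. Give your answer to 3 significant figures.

Hyperfocal distance H = f²/(N·c) + f = 24²/(20 × 0.071) + 24 = 576/1.42 + 24 ≈ 429.6 mm ≈ 0.430 m.

430 mm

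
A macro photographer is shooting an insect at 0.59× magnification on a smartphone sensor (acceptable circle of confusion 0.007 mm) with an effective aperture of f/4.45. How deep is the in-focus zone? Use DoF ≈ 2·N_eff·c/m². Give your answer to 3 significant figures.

At magnification m, DoF ≈ 2·N_eff·c/m² = 2 × 4.45 × 0.007 / 0.59² = 0.0623 / 0.3481 ≈ 0.179 mm.

0.179 mm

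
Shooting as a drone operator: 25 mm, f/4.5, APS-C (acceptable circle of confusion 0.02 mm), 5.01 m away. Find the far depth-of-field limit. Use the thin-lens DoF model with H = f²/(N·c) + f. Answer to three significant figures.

Hyperfocal distance H = f²/(N·c) + f = 25²/(4.5 × 0.02) + 25 = 625/0.09 + 25 ≈ 6969.4 mm ≈ 6.969 m.
Far limit Df = s·(H − f)/(H − s) = 5010 × (6969.4 − 25) / (6969.4 − 5010) = 5010 × 6944.4 / 1959.4 ≈ 17756 mm ≈ 17.8 m.

17.8 m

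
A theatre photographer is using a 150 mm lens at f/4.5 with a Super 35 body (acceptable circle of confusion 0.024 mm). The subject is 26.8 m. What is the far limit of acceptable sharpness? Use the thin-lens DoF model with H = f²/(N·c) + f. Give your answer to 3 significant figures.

30.7 m

Hyperfocal distance H = f²/(N·c) + f = 150²/(4.5 × 0.024) + 150 = 22500/0.108 + 150 ≈ 208483.3 mm ≈ 208.5 m.
Far limit Df = s·(H − f)/(H − s) = 26800 × (208483.3 − 150) / (208483.3 − 26800) = 26800 × 208333.3 / 181683.3 ≈ 30731 mm ≈ 30.7 m.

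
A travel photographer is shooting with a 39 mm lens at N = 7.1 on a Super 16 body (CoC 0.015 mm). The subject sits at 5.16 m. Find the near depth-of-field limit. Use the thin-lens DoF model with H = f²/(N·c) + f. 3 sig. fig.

3.80 m

Hyperfocal distance H = f²/(N·c) + f = 39²/(7.1 × 0.015) + 39 = 1521/0.1065 + 39 ≈ 14320.7 mm ≈ 14.32 m.
Near limit Dn = s·(H − f)/(H + s − 2f) = 5160 × (14320.7 − 39) / (14320.7 + 5160 − 2 × 39) = 5160 × 14281.7 / 19402.7 ≈ 3798.1 mm ≈ 3.80 m.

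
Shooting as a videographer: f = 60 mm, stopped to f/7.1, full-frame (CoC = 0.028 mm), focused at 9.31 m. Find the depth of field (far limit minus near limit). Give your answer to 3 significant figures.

Hyperfocal distance H = f²/(N·c) + f = 60²/(7.1 × 0.028) + 60 = 3600/0.1988 + 60 ≈ 18168.7 mm ≈ 18.17 m.
Near limit Dn = s·(H − f)/(H + s − 2f) = 9310 × (18168.7 − 60) / (18168.7 + 9310 − 2 × 60) = 9310 × 18108.7 / 27358.7 ≈ 6162 mm.
Far limit Df = s·(H − f)/(H − s) = 9310 × (18168.7 − 60) / (18168.7 − 9310) = 9310 × 18108.7 / 8858.7 ≈ 19031 mm.
Depth of field = Df − Dn = 19031 − 6162 ≈ 12869 mm ≈ 12.9 m.

12.9 m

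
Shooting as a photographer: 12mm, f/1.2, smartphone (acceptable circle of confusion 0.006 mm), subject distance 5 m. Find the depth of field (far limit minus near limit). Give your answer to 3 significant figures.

Hyperfocal distance H = f²/(N·c) + f = 12²/(1.2 × 0.006) + 12 = 144/0.0072 + 12 ≈ 20012.0 mm ≈ 20.01 m.
Near limit Dn = s·(H − f)/(H + s − 2f) = 5000 × (20012.0 − 12) / (20012.0 + 5000 − 2 × 12) = 5000 × 20000.0 / 24988.0 ≈ 4001.9 mm.
Far limit Df = s·(H − f)/(H − s) = 5000 × (20012.0 − 12) / (20012.0 − 5000) = 5000 × 20000.0 / 15012.0 ≈ 6661.3 mm.
Depth of field = Df − Dn = 6661.3 − 4001.9 ≈ 2659.4 mm ≈ 2.66 m.

2.66 m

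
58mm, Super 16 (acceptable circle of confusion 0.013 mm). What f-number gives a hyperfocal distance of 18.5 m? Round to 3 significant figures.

Rearrange H = f²/(N·c) + f for N: N = f² / ((H − f)·c).
N = 58² / ((18500 − 58) × 0.013) = 3364 / 239.7 ≈ 14.

f/14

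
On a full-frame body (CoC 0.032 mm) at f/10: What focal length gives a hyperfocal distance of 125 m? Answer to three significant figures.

From H = f²/(N·c) + f, with f ≪ H: f ≈ √(H·N·c) = √(125000 × 10 × 0.032) = √40000 ≈ 200.0 mm.
The +f correction barely moves this — solving exactly, f² + N·c·f − N·c·H = 0 ⇒ f = (−N·c + √((N·c)² + 4·N·c·H))/2 = (−0.32 + √160000)/2 ≈ 199.84 mm, so f ≈ 200 mm.

200 mm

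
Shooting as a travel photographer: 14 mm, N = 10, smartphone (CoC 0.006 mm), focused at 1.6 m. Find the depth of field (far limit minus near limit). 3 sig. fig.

2.03 m

Hyperfocal distance H = f²/(N·c) + f = 14²/(10 × 0.006) + 14 = 196/0.06 + 14 ≈ 3280.7 mm ≈ 3.281 m.
Near limit Dn = s·(H − f)/(H + s − 2f) = 1600 × (3280.7 − 14) / (3280.7 + 1600 − 2 × 14) = 1600 × 3266.7 / 4852.7 ≈ 1077.1 mm.
Far limit Df = s·(H − f)/(H − s) = 1600 × (3280.7 − 14) / (3280.7 − 1600) = 1600 × 3266.7 / 1680.7 ≈ 3109.9 mm.
Depth of field = Df − Dn = 3109.9 − 1077.1 ≈ 2032.8 mm ≈ 2.03 m.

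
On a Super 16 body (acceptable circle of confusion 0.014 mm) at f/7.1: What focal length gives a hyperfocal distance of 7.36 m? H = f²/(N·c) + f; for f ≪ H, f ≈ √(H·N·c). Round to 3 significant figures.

From H = f²/(N·c) + f, with f ≪ H: f ≈ √(H·N·c) = √(7360 × 7.1 × 0.014) = √731.58 ≈ 27.05 mm.
Exact: f² + N·c·f − N·c·H = 0 ⇒ f = (−N·c + √((N·c)² + 4·N·c·H))/2 = (−0.0994 + √2926.3)/2 ≈ 26.998 mm ≈ 27.0 mm.

27.0 mm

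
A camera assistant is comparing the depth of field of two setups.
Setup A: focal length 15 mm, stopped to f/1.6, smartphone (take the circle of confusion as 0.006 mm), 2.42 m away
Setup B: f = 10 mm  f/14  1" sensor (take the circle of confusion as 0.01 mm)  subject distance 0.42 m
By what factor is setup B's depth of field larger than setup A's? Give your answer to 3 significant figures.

1.43

Setup A: H = 15²/(1.6×0.006) + 15 ≈ 23452.5 mm; DoF = Df − Dn = 2696.72 − 2194.79 ≈ 501.93 mm.
Setup B: H = 10²/(14×0.01) + 10 ≈ 724.3 mm; DoF = Df − Dn = 985.92 − 266.84 ≈ 719.08 mm.
Ratio = 719.08 / 501.93 ≈ 1.43.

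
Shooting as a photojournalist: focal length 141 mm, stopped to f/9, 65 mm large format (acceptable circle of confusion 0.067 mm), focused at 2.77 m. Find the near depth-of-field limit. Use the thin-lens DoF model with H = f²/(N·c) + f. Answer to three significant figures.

2.57 m

Hyperfocal distance H = f²/(N·c) + f = 141²/(9 × 0.067) + 141 = 19881/0.603 + 141 ≈ 33111.1 mm ≈ 33.11 m.
Near limit Dn = s·(H − f)/(H + s − 2f) = 2770 × (33111.1 − 141) / (33111.1 + 2770 − 2 × 141) = 2770 × 32970.1 / 35599.1 ≈ 2565.4 mm ≈ 2.57 m.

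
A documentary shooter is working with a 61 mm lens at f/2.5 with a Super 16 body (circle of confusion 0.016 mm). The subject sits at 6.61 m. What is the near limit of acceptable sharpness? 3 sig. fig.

Hyperfocal distance H = f²/(N·c) + f = 61²/(2.5 × 0.016) + 61 = 3721/0.04 + 61 ≈ 93086.0 mm ≈ 93.09 m.
Near limit Dn = s·(H − f)/(H + s − 2f) = 6610 × (93086.0 − 61) / (93086.0 + 6610 − 2 × 61) = 6610 × 93025.0 / 99574.0 ≈ 6175.3 mm ≈ 6.18 m.

6.18 m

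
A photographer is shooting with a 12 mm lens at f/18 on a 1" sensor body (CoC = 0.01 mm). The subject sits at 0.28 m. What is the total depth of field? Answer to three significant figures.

211 mm

Hyperfocal distance H = f²/(N·c) + f = 12²/(18 × 0.01) + 12 = 144/0.18 + 12 ≈ 812.0 mm ≈ 0.812 m.
Near limit Dn = s·(H − f)/(H + s − 2f) = 280 × (812.0 − 12) / (812.0 + 280 − 2 × 12) = 280 × 800.0 / 1068.0 ≈ 209.74 mm.
Far limit Df = s·(H − f)/(H − s) = 280 × (812.0 − 12) / (812.0 − 280) = 280 × 800.0 / 532.0 ≈ 421.05 mm.
Depth of field = Df − Dn = 421.05 − 209.74 ≈ 211.31 mm.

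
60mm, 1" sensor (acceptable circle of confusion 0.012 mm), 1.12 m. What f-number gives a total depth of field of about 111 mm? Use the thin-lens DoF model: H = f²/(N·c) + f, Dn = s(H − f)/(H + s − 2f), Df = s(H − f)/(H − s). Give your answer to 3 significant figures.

f/14

Write h = H − f = f²/(N·c). The thin-lens limits are Dn = s·h/(h + (s−f)) and Df = s·h/(h − (s−f)), so DoF = Df − Dn = 2·s·(s−f)·h / (h² − (s−f)²).
That is a quadratic in h: DoF·h² − 2·s·(s−f)·h − DoF·(s−f)² = 0 ⇒ h = (s−f)·(s + √(s² + DoF²)) / DoF = 1060 × (1120 + √(1120² + 111²)) / 111 = 1060 × (1120 + 1125.49) / 111 ≈ 21443 mm.
Then N = f²/(c·h) = 60² / (0.012 × 21443) = 3600 / 257.32 ≈ 14.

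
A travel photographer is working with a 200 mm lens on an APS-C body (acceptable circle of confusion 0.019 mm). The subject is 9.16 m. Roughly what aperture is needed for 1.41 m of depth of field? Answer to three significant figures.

Write h = H − f = f²/(N·c). The thin-lens limits are Dn = s·h/(h + (s−f)) and Df = s·h/(h − (s−f)), so DoF = Df − Dn = 2·s·(s−f)·h / (h² − (s−f)²).
That is a quadratic in h: DoF·h² − 2·s·(s−f)·h − DoF·(s−f)² = 0 ⇒ h = (s−f)·(s + √(s² + DoF²)) / DoF = 8960 × (9160 + √(9160² + 1410²)) / 1410 = 8960 × (9160 + 9267.89) / 1410 ≈ 117102 mm.
Then N = f²/(c·h) = 200² / (0.019 × 117102) = 40000 / 2224.9 ≈ 18.

f/18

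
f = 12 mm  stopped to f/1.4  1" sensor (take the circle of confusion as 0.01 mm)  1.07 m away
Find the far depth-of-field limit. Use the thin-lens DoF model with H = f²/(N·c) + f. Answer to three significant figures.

Hyperfocal distance H = f²/(N·c) + f = 12²/(1.4 × 0.01) + 12 = 144/0.014 + 12 ≈ 10297.7 mm ≈ 10.30 m.
Far limit Df = s·(H − f)/(H − s) = 1070 × (10297.7 − 12) / (10297.7 − 1070) = 1070 × 10285.7 / 9227.7 ≈ 1192.7 mm ≈ 1.19 m.

1.19 m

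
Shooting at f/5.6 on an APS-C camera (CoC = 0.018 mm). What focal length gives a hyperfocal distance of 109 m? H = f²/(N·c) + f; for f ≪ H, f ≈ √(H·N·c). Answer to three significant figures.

From H = f²/(N·c) + f, with f ≪ H: f ≈ √(H·N·c) = √(109000 × 5.6 × 0.018) = √10987 ≈ 104.8 mm.
The +f correction barely moves this — solving exactly, f² + N·c·f − N·c·H = 0 ⇒ f = (−N·c + √((N·c)² + 4·N·c·H))/2 = (−0.1008 + √43949)/2 ≈ 104.77 mm, so f ≈ 105 mm.

105 mm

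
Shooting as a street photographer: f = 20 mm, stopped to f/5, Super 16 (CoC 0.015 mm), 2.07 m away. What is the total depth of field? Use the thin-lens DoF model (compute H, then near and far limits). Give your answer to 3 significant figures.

Hyperfocal distance H = f²/(N·c) + f = 20²/(5 × 0.015) + 20 = 400/0.075 + 20 ≈ 5353.3 mm ≈ 5.353 m.
Near limit Dn = s·(H − f)/(H + s − 2f) = 2070 × (5353.3 − 20) / (5353.3 + 2070 − 2 × 20) = 2070 × 5333.3 / 7383.3 ≈ 1495.3 mm.
Far limit Df = s·(H − f)/(H − s) = 2070 × (5353.3 − 20) / (5353.3 − 2070) = 2070 × 5333.3 / 3283.3 ≈ 3362.4 mm.
Depth of field = Df − Dn = 3362.4 − 1495.3 ≈ 1867.1 mm ≈ 1.87 m.

1.87 m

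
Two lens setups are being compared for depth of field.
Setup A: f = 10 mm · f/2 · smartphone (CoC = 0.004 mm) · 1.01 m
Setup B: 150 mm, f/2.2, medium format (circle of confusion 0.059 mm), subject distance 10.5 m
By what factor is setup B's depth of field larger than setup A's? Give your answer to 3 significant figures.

7.74

Setup A: H = 10²/(2×0.004) + 10 ≈ 12510.0 mm; DoF = Df − Dn = 1097.83 − 935.19 ≈ 162.64 mm.
Setup B: H = 150²/(2.2×0.059) + 150 ≈ 173493.6 mm; DoF = Df − Dn = 11166.7 − 9908.4 ≈ 1258.3 mm.
Ratio = 1258.3 / 162.64 ≈ 7.74.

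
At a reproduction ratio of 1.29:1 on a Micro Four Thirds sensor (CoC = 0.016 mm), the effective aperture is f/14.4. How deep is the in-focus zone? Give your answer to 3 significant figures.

0.277 mm

At magnification m, DoF ≈ 2·N_eff·c/m² = 2 × 14.4 × 0.016 / 1.29² = 0.4608 / 1.664 ≈ 0.277 mm.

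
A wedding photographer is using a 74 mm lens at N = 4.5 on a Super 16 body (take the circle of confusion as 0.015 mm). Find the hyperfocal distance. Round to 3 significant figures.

81.2 m

Hyperfocal distance H = f²/(N·c) + f = 74²/(4.5 × 0.015) + 74 = 5476/0.0675 + 74 ≈ 81199.9 mm ≈ 81.2 m.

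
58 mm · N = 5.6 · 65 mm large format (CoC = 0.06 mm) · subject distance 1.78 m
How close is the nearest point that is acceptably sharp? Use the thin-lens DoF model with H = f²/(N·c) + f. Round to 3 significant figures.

1.52 m

Hyperfocal distance H = f²/(N·c) + f = 58²/(5.6 × 0.06) + 58 = 3364/0.336 + 58 ≈ 10069.9 mm ≈ 10.07 m.
Near limit Dn = s·(H − f)/(H + s − 2f) = 1780 × (10069.9 − 58) / (10069.9 + 1780 − 2 × 58) = 1780 × 10011.9 / 11733.9 ≈ 1518.8 mm ≈ 1.52 m.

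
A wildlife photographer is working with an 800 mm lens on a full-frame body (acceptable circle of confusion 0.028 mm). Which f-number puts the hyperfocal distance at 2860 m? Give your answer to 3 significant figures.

Rearrange H = f²/(N·c) + f for N: N = f² / ((H − f)·c).
N = 800² / ((2860000 − 800) × 0.028) = 640000 / 80058 ≈ 7.99.

f/7.99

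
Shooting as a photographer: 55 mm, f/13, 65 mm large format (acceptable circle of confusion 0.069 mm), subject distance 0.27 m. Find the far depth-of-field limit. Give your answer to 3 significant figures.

288 mm

Hyperfocal distance H = f²/(N·c) + f = 55²/(13 × 0.069) + 55 = 3025/0.897 + 55 ≈ 3427.4 mm ≈ 3.427 m.
Far limit Df = s·(H − f)/(H − s) = 270 × (3427.4 − 55) / (3427.4 − 270) = 270 × 3372.4 / 3157.4 ≈ 288.39 mm.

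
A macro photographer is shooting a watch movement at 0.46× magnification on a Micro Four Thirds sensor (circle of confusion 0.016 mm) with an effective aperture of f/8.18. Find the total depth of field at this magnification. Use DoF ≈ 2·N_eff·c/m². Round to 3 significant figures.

1.24 mm

At magnification m, DoF ≈ 2·N_eff·c/m² = 2 × 8.18 × 0.016 / 0.46² = 0.2618 / 0.2116 ≈ 1.24 mm.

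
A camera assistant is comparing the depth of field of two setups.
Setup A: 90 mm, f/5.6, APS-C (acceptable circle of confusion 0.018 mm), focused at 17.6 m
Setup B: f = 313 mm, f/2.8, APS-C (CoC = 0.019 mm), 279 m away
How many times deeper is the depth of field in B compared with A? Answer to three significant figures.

Setup A: H = 90²/(5.6×0.018) + 90 ≈ 80447.1 mm; DoF = Df − Dn = 22503.6 − 14451.1 ≈ 8052.5 mm.
Setup B: H = 313²/(2.8×0.019) + 313 ≈ 1841835.6 mm; DoF = Df − Dn = 328752 − 242327 ≈ 86425 mm.
Ratio = 86425 / 8052.5 ≈ 10.7.

10.7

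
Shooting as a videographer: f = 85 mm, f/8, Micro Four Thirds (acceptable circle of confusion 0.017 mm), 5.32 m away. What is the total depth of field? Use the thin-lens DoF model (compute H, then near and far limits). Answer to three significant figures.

Hyperfocal distance H = f²/(N·c) + f = 85²/(8 × 0.017) + 85 = 7225/0.136 + 85 ≈ 53210.0 mm ≈ 53.21 m.
Near limit Dn = s·(H − f)/(H + s − 2f) = 5320 × (53210.0 − 85) / (53210.0 + 5320 − 2 × 85) = 5320 × 53125.0 / 58360.0 ≈ 4842.8 mm.
Far limit Df = s·(H − f)/(H − s) = 5320 × (53210.0 − 85) / (53210.0 − 5320) = 5320 × 53125.0 / 47890.0 ≈ 5901.5 mm.
Depth of field = Df − Dn = 5901.5 − 4842.8 ≈ 1058.7 mm ≈ 1.06 m.

1.06 m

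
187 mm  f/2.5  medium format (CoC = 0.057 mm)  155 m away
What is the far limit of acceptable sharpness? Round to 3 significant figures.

Hyperfocal distance H = f²/(N·c) + f = 187²/(2.5 × 0.057) + 187 = 34969/0.1425 + 187 ≈ 245583.5 mm ≈ 245.6 m.
Far limit Df = s·(H − f)/(H − s) = 155000 × (245583.5 − 187) / (245583.5 − 155000) = 155000 × 245396.5 / 90583.5 ≈ 419905 mm ≈ 420 m.

420 m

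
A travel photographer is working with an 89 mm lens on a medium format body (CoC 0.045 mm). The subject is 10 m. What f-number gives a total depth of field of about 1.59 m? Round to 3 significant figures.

Write h = H − f = f²/(N·c). The thin-lens limits are Dn = s·h/(h + (s−f)) and Df = s·h/(h − (s−f)), so DoF = Df − Dn = 2·s·(s−f)·h / (h² − (s−f)²).
That is a quadratic in h: DoF·h² − 2·s·(s−f)·h − DoF·(s−f)² = 0 ⇒ h = (s−f)·(s + √(s² + DoF²)) / DoF = 9911 × (10000 + √(10000² + 1590²)) / 1590 = 9911 × (10000 + 10125.6) / 1590 ≈ 125450 mm.
Then N = f²/(c·h) = 89² / (0.045 × 125450) = 7921 / 5645.2 ≈ 1.40.

f/1.40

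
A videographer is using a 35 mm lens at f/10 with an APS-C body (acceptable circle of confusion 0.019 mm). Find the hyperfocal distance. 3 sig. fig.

6.48 m

Hyperfocal distance H = f²/(N·c) + f = 35²/(10 × 0.019) + 35 = 1225/0.19 + 35 ≈ 6482.4 mm ≈ 6.48 m.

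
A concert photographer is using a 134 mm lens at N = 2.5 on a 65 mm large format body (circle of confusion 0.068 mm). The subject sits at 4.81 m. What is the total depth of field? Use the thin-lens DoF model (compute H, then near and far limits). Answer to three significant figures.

427 mm

Hyperfocal distance H = f²/(N·c) + f = 134²/(2.5 × 0.068) + 134 = 17956/0.17 + 134 ≈ 105757.5 mm ≈ 105.8 m.
Near limit Dn = s·(H − f)/(H + s − 2f) = 4810 × (105757.5 − 134) / (105757.5 + 4810 − 2 × 134) = 4810 × 105623.5 / 110299.5 ≈ 4606.09 mm.
Far limit Df = s·(H − f)/(H − s) = 4810 × (105757.5 − 134) / (105757.5 − 4810) = 4810 × 105623.5 / 100947.5 ≈ 5032.80 mm.
Depth of field = Df − Dn = 5032.80 − 4606.09 ≈ 426.71 mm.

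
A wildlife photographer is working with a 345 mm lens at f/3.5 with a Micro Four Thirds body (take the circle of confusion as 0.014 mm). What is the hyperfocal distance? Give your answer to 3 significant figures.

Hyperfocal distance H = f²/(N·c) + f = 345²/(3.5 × 0.014) + 345 = 119025/0.049 + 345 ≈ 2429426.6 mm ≈ 2430 m.

2430 m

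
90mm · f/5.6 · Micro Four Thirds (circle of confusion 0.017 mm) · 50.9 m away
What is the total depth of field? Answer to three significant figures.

Hyperfocal distance H = f²/(N·c) + f = 90²/(5.6 × 0.017) + 90 = 8100/0.0952 + 90 ≈ 85174.0 mm ≈ 85.17 m.
Near limit Dn = s·(H − f)/(H + s − 2f) = 50900 × (85174.0 − 90) / (85174.0 + 50900 − 2 × 90) = 50900 × 85084.0 / 135894.0 ≈ 31869 mm.
Far limit Df = s·(H − f)/(H − s) = 50900 × (85174.0 − 90) / (85174.0 − 50900) = 50900 × 85084.0 / 34274.0 ≈ 126357 mm.
Depth of field = Df − Dn = 126357 − 31869 ≈ 94488 mm ≈ 94.5 m.

94.5 m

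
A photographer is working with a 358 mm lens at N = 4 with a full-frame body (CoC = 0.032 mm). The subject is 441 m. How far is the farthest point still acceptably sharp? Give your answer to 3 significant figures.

788 m

Hyperfocal distance H = f²/(N·c) + f = 358²/(4 × 0.032) + 358 = 128164/0.128 + 358 ≈ 1001639.2 mm ≈ 1002 m.
Far limit Df = s·(H − f)/(H − s) = 441000 × (1001639.2 − 358) / (1001639.2 − 441000) = 441000 × 1001281.2 / 560639.2 ≈ 787610 mm ≈ 788 m.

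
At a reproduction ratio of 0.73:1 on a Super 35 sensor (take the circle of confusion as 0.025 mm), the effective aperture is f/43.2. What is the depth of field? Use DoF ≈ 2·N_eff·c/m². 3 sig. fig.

At magnification m, DoF ≈ 2·N_eff·c/m² = 2 × 43.2 × 0.025 / 0.73² = 2.16 / 0.5329 ≈ 4.05 mm.

4.05 mm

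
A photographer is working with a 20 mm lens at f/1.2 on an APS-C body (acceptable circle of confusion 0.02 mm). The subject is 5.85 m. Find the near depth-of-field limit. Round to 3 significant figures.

4.33 m

Hyperfocal distance H = f²/(N·c) + f = 20²/(1.2 × 0.02) + 20 = 400/0.024 + 20 ≈ 16686.7 mm ≈ 16.69 m.
Near limit Dn = s·(H − f)/(H + s − 2f) = 5850 × (16686.7 − 20) / (16686.7 + 5850 − 2 × 20) = 5850 × 16666.7 / 22496.7 ≈ 4334.0 mm ≈ 4.33 m.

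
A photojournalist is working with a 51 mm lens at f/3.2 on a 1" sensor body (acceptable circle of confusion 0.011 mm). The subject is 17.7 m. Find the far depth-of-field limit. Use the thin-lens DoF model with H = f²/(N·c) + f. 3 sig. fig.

Hyperfocal distance H = f²/(N·c) + f = 51²/(3.2 × 0.011) + 51 = 2601/0.0352 + 51 ≈ 73943.0 mm ≈ 73.94 m.
Far limit Df = s·(H − f)/(H − s) = 17700 × (73943.0 − 51) / (73943.0 − 17700) = 17700 × 73892.0 / 56243.0 ≈ 23254 mm ≈ 23.3 m.

23.3 m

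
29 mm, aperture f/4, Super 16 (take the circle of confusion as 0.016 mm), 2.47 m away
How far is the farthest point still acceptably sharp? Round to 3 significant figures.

3.03 m

Hyperfocal distance H = f²/(N·c) + f = 29²/(4 × 0.016) + 29 = 841/0.064 + 29 ≈ 13169.6 mm ≈ 13.17 m.
Far limit Df = s·(H − f)/(H − s) = 2470 × (13169.6 − 29) / (13169.6 − 2470) = 2470 × 13140.6 / 10699.6 ≈ 3033.5 mm ≈ 3.03 m.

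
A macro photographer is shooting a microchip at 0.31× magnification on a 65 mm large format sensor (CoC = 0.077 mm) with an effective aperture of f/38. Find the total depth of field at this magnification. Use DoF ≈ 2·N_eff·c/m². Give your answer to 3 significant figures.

60.9 mm

At magnification m, DoF ≈ 2·N_eff·c/m² = 2 × 38 × 0.077 / 0.31² = 5.852 / 0.0961 ≈ 60.9 mm.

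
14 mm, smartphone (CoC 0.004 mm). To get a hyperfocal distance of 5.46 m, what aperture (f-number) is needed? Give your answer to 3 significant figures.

Rearrange H = f²/(N·c) + f for N: N = f² / ((H − f)·c).
N = 14² / ((5460 − 14) × 0.004) = 196 / 21.78 ≈ 9.

f/9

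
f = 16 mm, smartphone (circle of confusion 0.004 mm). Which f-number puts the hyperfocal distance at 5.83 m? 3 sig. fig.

Rearrange H = f²/(N·c) + f for N: N = f² / ((H − f)·c).
N = 16² / ((5830 − 16) × 0.004) = 256 / 23.26 ≈ 11.

f/11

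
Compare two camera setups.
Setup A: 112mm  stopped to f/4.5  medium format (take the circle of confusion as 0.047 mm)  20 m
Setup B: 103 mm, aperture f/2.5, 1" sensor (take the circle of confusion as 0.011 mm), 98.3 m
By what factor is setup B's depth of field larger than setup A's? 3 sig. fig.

3.54

Setup A: H = 112²/(4.5×0.047) + 112 ≈ 59421.7 mm; DoF = Df − Dn = 30090 − 14978 ≈ 15112 mm.
Setup B: H = 103²/(2.5×0.011) + 103 ≈ 385884.8 mm; DoF = Df − Dn = 131865 − 78355 ≈ 53510 mm.
Ratio = 53510 / 15112 ≈ 3.54.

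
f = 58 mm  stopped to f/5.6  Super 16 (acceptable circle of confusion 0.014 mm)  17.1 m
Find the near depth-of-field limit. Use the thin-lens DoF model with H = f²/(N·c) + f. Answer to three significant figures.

12.2 m

Hyperfocal distance H = f²/(N·c) + f = 58²/(5.6 × 0.014) + 58 = 3364/0.0784 + 58 ≈ 42966.2 mm ≈ 42.97 m.
Near limit Dn = s·(H − f)/(H + s − 2f) = 17100 × (42966.2 − 58) / (42966.2 + 17100 − 2 × 58) = 17100 × 42908.2 / 59950.2 ≈ 12239 mm ≈ 12.2 m.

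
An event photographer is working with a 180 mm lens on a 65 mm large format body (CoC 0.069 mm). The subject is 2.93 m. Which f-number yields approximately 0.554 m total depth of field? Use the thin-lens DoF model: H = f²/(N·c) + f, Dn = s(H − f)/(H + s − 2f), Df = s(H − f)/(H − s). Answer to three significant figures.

f/16

Write h = H − f = f²/(N·c). The thin-lens limits are Dn = s·h/(h + (s−f)) and Df = s·h/(h − (s−f)), so DoF = Df − Dn = 2·s·(s−f)·h / (h² − (s−f)²).
That is a quadratic in h: DoF·h² − 2·s·(s−f)·h − DoF·(s−f)² = 0 ⇒ h = (s−f)·(s + √(s² + DoF²)) / DoF = 2750 × (2930 + √(2930² + 554²)) / 554 = 2750 × (2930 + 2981.91) / 554 ≈ 29346 mm.
Then N = f²/(c·h) = 180² / (0.069 × 29346) = 32400 / 2024.9 ≈ 16.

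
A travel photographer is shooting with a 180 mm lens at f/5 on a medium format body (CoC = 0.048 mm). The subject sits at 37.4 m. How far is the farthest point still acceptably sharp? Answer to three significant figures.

51.6 m

Hyperfocal distance H = f²/(N·c) + f = 180²/(5 × 0.048) + 180 = 32400/0.24 + 180 ≈ 135180.0 mm ≈ 135.2 m.
Far limit Df = s·(H − f)/(H − s) = 37400 × (135180.0 − 180) / (135180.0 − 37400) = 37400 × 135000.0 / 97780.0 ≈ 51636 mm ≈ 51.6 m.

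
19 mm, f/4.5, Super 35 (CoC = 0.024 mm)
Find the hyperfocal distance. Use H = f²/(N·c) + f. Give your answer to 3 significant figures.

3.36 m

Hyperfocal distance H = f²/(N·c) + f = 19²/(4.5 × 0.024) + 19 = 361/0.108 + 19 ≈ 3361.6 mm ≈ 3.36 m.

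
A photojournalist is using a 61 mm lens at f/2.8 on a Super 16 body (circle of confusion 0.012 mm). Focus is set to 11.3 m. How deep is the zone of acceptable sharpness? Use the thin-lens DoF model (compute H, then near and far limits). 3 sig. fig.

2.32 m

Hyperfocal distance H = f²/(N·c) + f = 61²/(2.8 × 0.012) + 61 = 3721/0.0336 + 61 ≈ 110805.0 mm ≈ 110.8 m.
Near limit Dn = s·(H − f)/(H + s − 2f) = 11300 × (110805.0 − 61) / (110805.0 + 11300 − 2 × 61) = 11300 × 110744.0 / 121983.0 ≈ 10258.9 mm.
Far limit Df = s·(H − f)/(H − s) = 11300 × (110805.0 − 61) / (110805.0 − 11300) = 11300 × 110744.0 / 99505.0 ≈ 12576.3 mm.
Depth of field = Df − Dn = 12576.3 − 10258.9 ≈ 2317.4 mm ≈ 2.32 m.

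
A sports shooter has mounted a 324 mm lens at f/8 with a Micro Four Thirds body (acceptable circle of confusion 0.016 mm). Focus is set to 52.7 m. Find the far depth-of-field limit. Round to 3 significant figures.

Hyperfocal distance H = f²/(N·c) + f = 324²/(8 × 0.016) + 324 = 104976/0.128 + 324 ≈ 820449.0 mm ≈ 820.4 m.
Far limit Df = s·(H − f)/(H − s) = 52700 × (820449.0 − 324) / (820449.0 − 52700) = 52700 × 820125.0 / 767749.0 ≈ 56295 mm ≈ 56.3 m.

56.3 m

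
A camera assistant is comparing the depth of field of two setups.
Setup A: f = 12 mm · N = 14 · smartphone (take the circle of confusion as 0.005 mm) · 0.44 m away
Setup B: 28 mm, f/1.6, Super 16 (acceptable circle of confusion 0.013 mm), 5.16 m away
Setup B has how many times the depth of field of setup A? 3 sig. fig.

Setup A: H = 12²/(14×0.005) + 12 ≈ 2069.1 mm; DoF = Df − Dn = 555.59 − 364.22 ≈ 191.37 mm.
Setup B: H = 28²/(1.6×0.013) + 28 ≈ 37720.3 mm; DoF = Df − Dn = 5973.3 − 4541.6 ≈ 1431.7 mm.
Ratio = 1431.7 / 191.37 ≈ 7.48.

7.48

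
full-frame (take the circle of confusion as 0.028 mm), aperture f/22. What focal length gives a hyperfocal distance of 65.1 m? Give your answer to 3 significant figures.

200 mm

From H = f²/(N·c) + f, with f ≪ H: f ≈ √(H·N·c) = √(65100 × 22 × 0.028) = √40102 ≈ 200.3 mm.
The +f correction barely moves this — solving exactly, f² + N·c·f − N·c·H = 0 ⇒ f = (−N·c + √((N·c)² + 4·N·c·H))/2 = (−0.616 + √160407)/2 ≈ 199.95 mm, so f ≈ 200 mm.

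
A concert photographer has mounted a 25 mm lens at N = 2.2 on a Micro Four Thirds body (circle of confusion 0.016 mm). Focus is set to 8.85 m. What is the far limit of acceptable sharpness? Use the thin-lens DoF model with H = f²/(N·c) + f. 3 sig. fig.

Hyperfocal distance H = f²/(N·c) + f = 25²/(2.2 × 0.016) + 25 = 625/0.0352 + 25 ≈ 17780.7 mm ≈ 17.78 m.
Far limit Df = s·(H − f)/(H − s) = 8850 × (17780.7 − 25) / (17780.7 − 8850) = 8850 × 17755.7 / 8930.7 ≈ 17595 mm ≈ 17.6 m.

17.6 m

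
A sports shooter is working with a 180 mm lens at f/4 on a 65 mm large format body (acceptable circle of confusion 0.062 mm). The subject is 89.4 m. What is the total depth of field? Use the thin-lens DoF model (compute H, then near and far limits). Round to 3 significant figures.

Hyperfocal distance H = f²/(N·c) + f = 180²/(4 × 0.062) + 180 = 32400/0.248 + 180 ≈ 130825.2 mm ≈ 130.8 m.
Near limit Dn = s·(H − f)/(H + s − 2f) = 89400 × (130825.2 − 180) / (130825.2 + 89400 − 2 × 180) = 89400 × 130645.2 / 219865.2 ≈ 53122 mm.
Far limit Df = s·(H − f)/(H − s) = 89400 × (130825.2 − 180) / (130825.2 − 89400) = 89400 × 130645.2 / 41425.2 ≈ 281946 mm.
Depth of field = Df − Dn = 281946 − 53122 ≈ 228824 mm ≈ 229 m.

229 m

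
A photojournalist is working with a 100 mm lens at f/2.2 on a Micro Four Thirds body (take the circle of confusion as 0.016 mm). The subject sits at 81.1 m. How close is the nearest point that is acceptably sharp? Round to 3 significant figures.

63.1 m

Hyperfocal distance H = f²/(N·c) + f = 100²/(2.2 × 0.016) + 100 = 10000/0.0352 + 100 ≈ 284190.9 mm ≈ 284.2 m.
Near limit Dn = s·(H − f)/(H + s − 2f) = 81100 × (284190.9 − 100) / (284190.9 + 81100 − 2 × 100) = 81100 × 284090.9 / 365090.9 ≈ 63107 mm ≈ 63.1 m.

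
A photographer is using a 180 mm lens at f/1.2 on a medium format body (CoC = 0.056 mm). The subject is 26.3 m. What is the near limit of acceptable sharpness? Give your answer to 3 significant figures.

Hyperfocal distance H = f²/(N·c) + f = 180²/(1.2 × 0.056) + 180 = 32400/0.0672 + 180 ≈ 482322.9 mm ≈ 482.3 m.
Near limit Dn = s·(H − f)/(H + s − 2f) = 26300 × (482322.9 − 180) / (482322.9 + 26300 − 2 × 180) = 26300 × 482142.9 / 508262.9 ≈ 24948 mm ≈ 24.9 m.

24.9 m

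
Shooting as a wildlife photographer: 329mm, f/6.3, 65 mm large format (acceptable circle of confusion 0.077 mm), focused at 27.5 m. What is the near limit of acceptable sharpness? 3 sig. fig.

Hyperfocal distance H = f²/(N·c) + f = 329²/(6.3 × 0.077) + 329 = 108241/0.4851 + 329 ≈ 223460.3 mm ≈ 223.5 m.
Near limit Dn = s·(H − f)/(H + s − 2f) = 27500 × (223460.3 − 329) / (223460.3 + 27500 − 2 × 329) = 27500 × 223131.3 / 250302.3 ≈ 24515 mm ≈ 24.5 m.

24.5 m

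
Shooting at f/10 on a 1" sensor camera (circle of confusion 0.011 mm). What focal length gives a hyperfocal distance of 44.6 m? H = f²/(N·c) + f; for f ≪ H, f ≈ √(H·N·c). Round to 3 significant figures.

From H = f²/(N·c) + f, with f ≪ H: f ≈ √(H·N·c) = √(44600 × 10 × 0.011) = √4906.0 ≈ 70.04 mm.
The +f correction barely moves this — solving exactly, f² + N·c·f − N·c·H = 0 ⇒ f = (−N·c + √((N·c)² + 4·N·c·H))/2 = (−0.11 + √19624)/2 ≈ 69.988 mm, so f ≈ 70.0 mm.

70.0 mm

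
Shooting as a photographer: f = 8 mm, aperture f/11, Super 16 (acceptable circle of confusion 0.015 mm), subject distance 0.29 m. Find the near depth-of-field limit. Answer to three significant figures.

168 mm

Hyperfocal distance H = f²/(N·c) + f = 8²/(11 × 0.015) + 8 = 64/0.165 + 8 ≈ 395.9 mm ≈ 0.396 m.
Near limit Dn = s·(H − f)/(H + s − 2f) = 290 × (395.9 − 8) / (395.9 + 290 − 2 × 8) = 290 × 387.9 / 669.9 ≈ 167.92 mm.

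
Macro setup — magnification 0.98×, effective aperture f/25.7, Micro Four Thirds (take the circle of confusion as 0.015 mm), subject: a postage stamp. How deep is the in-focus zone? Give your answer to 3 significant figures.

0.803 mm

At magnification m, DoF ≈ 2·N_eff·c/m² = 2 × 25.7 × 0.015 / 0.98² = 0.771 / 0.9604 ≈ 0.803 mm.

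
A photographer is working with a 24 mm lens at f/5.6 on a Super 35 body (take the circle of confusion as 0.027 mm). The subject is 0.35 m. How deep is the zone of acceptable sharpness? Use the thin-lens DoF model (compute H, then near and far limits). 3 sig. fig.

Hyperfocal distance H = f²/(N·c) + f = 24²/(5.6 × 0.027) + 24 = 576/0.1512 + 24 ≈ 3833.5 mm ≈ 3.834 m.
Near limit Dn = s·(H − f)/(H + s − 2f) = 350 × (3833.5 − 24) / (3833.5 + 350 − 2 × 24) = 350 × 3809.5 / 4135.5 ≈ 322.410 mm.
Far limit Df = s·(H − f)/(H − s) = 350 × (3833.5 − 24) / (3833.5 − 350) = 350 × 3809.5 / 3483.5 ≈ 382.754 mm.
Depth of field = Df − Dn = 382.754 − 322.410 ≈ 60.344 mm.

60.3 mm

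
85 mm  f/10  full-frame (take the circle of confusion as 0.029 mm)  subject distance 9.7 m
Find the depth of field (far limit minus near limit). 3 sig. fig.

Hyperfocal distance H = f²/(N·c) + f = 85²/(10 × 0.029) + 85 = 7225/0.29 + 85 ≈ 24998.8 mm ≈ 25.00 m.
Near limit Dn = s·(H − f)/(H + s − 2f) = 9700 × (24998.8 − 85) / (24998.8 + 9700 − 2 × 85) = 9700 × 24913.8 / 34528.8 ≈ 6998.9 mm.
Far limit Df = s·(H − f)/(H − s) = 9700 × (24998.8 − 85) / (24998.8 − 9700) = 9700 × 24913.8 / 15298.8 ≈ 15796.3 mm.
Depth of field = Df − Dn = 15796.3 − 6998.9 ≈ 8797.4 mm ≈ 8.80 m.

8.80 m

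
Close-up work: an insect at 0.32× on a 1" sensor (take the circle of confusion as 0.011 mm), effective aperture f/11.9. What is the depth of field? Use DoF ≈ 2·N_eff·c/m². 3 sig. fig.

At magnification m, DoF ≈ 2·N_eff·c/m² = 2 × 11.9 × 0.011 / 0.32² = 0.2618 / 0.1024 ≈ 2.56 mm.

2.56 mm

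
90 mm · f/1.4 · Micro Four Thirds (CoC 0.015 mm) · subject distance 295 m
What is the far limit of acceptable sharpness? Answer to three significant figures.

1250 m

Hyperfocal distance H = f²/(N·c) + f = 90²/(1.4 × 0.015) + 90 = 8100/0.021 + 90 ≈ 385804.3 mm ≈ 385.8 m.
Far limit Df = s·(H − f)/(H − s) = 295000 × (385804.3 − 90) / (385804.3 − 295000) = 295000 × 385714.3 / 90804.3 ≈ 1253087 mm ≈ 1250 m.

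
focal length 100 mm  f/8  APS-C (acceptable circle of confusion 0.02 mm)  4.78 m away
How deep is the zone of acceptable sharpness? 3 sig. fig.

0.720 m

Hyperfocal distance H = f²/(N·c) + f = 100²/(8 × 0.02) + 100 = 10000/0.16 + 100 ≈ 62600.0 mm ≈ 62.60 m.
Near limit Dn = s·(H − f)/(H + s − 2f) = 4780 × (62600.0 − 100) / (62600.0 + 4780 − 2 × 100) = 4780 × 62500.0 / 67180.0 ≈ 4447.01 mm.
Far limit Df = s·(H − f)/(H − s) = 4780 × (62600.0 − 100) / (62600.0 − 4780) = 4780 × 62500.0 / 57820.0 ≈ 5166.90 mm.
Depth of field = Df − Dn = 5166.90 − 4447.01 ≈ 719.89 mm ≈ 0.720 m.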